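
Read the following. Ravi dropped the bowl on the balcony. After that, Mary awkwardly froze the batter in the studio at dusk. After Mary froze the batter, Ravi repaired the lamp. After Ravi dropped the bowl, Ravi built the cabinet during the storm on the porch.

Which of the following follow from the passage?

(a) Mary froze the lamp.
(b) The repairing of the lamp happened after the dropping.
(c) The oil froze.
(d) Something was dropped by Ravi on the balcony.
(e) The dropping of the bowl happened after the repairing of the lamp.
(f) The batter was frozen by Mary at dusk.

(a) Not entailed — Mary froze the batter, not the lamp; the lamp belongs to the repairing event.
(b) Entailed — the narrative places the dropping before the repairing.
(c) Not entailed — the batter is what froze, not the oil.
(d) Entailed — this follows by dropping conjuncts from the dropping event's description.
(e) Not entailed — the narrative places the dropping before the repairing, not after.
(f) Entailed — this follows by dropping conjuncts from the freezing event's description.

(b), (d), (f)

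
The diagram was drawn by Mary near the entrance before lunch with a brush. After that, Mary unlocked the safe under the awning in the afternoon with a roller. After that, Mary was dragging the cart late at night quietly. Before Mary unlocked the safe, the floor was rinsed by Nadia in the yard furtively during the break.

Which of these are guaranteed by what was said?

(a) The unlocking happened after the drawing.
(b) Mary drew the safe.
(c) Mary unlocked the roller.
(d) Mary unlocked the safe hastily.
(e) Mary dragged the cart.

(a) Entailed — the narrative places the drawing before the unlocking.
(b) Not entailed — Mary drew the diagram, not the safe; the safe belongs to the unlocking event.
(c) Not entailed — the roller is the instrument, not what was unlocked.
(d) Not entailed — 'hastily' adds information not in the original event.
(e) Entailed — 'drag' is an activity; 'was dragging' entails that some dragging happened, so 'dragged' holds.

(a), (e)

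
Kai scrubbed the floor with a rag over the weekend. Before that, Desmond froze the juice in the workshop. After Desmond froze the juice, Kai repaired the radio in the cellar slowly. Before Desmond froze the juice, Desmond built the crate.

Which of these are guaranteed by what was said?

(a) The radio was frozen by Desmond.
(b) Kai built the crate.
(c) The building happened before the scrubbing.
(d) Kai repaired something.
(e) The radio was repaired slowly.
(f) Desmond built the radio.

(a) Not entailed — Desmond froze the juice, not the radio; the radio belongs to the repairing event.
(b) Not entailed — the passage has Desmond building the crate, not Kai.
(c) Entailed — the narrative places the building before the scrubbing.
(d) Entailed — this follows by dropping conjuncts from the repairing event's description.
(e) Entailed — this follows by dropping conjuncts from the repairing event's description.
(f) Not entailed — Desmond built the crate, not the radio; the radio belongs to the repairing event.

(c), (d), (e)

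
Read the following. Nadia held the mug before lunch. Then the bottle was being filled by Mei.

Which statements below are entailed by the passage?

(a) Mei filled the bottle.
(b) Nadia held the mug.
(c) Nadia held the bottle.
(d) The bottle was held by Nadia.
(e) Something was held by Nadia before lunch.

(a) Not entailed — 'was filling' is progressive on an accomplishment; it does not entail the completed 'filled'.
(b) Entailed — this follows by dropping conjuncts from the holding event's description.
(c) Not entailed — Nadia held the mug, not the bottle; the bottle belongs to the filling event.
(d) Not entailed — Nadia held the mug, not the bottle; the bottle belongs to the filling event.
(e) Entailed — generalizing the patient leaves a sub-description the original still satisfies.

(b), (e)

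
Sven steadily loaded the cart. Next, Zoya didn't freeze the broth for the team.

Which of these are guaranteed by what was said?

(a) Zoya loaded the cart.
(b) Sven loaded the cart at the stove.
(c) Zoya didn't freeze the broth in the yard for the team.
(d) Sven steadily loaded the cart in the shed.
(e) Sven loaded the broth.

(a) Not entailed — the passage has Sven loading the cart, not Zoya.
(b) Not entailed — 'at the stove' adds information not in the original event.
(c) Entailed — under negation, adding a further restriction is entailed: if no such freezing event occurred, none occurred in the yard either.
(d) Not entailed — 'in the shed' adds information not in the original event.
(e) Not entailed — Sven loaded the cart, not the broth; the broth belongs to the freezing event.

(c)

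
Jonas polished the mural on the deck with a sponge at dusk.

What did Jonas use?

a sponge

'with a sponge' marks the instrument of the polishing event.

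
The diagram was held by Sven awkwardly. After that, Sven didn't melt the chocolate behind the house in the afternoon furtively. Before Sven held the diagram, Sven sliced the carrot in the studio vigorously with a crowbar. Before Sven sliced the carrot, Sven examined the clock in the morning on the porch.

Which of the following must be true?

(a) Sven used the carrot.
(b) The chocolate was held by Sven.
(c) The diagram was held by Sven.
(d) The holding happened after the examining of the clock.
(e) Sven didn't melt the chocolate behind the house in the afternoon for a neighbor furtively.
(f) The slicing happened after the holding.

(a) Not entailed — the carrot is the patient, not an instrument — Sven used a crowbar.
(b) Not entailed — Sven held the diagram, not the chocolate; the chocolate belongs to the melting event.
(c) Entailed — this follows by dropping conjuncts from the holding event's description.
(d) Entailed — the narrative places the examining before the holding.
(e) Entailed — under negation, adding a further restriction is entailed: if no such melting event occurred, none occurred for a neighbor either.
(f) Not entailed — the narrative places the slicing before the holding, not after.

(c), (d), (e)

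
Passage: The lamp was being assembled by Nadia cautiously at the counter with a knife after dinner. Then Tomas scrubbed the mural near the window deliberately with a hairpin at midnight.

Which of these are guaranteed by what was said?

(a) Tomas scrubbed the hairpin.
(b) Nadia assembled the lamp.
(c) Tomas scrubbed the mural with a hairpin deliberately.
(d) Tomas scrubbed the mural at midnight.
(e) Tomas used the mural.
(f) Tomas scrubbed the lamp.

(a) Not entailed — the hairpin is the instrument, not what was scrubbed.
(b) Not entailed — 'was assembling' is progressive on an accomplishment; it does not entail the completed 'assembled'.
(c) Entailed — dropping 'near the window', 'at midnight' leaves a sub-description the original still satisfies.
(d) Entailed — the original entails any weakening of itself; this just drops 'deliberately', 'near the window', 'with a hairpin'.
(e) Not entailed — the mural is the patient, not an instrument — Tomas used a hairpin.
(f) Not entailed — Tomas scrubbed the mural, not the lamp; the lamp belongs to the assembling event.

(c), (d)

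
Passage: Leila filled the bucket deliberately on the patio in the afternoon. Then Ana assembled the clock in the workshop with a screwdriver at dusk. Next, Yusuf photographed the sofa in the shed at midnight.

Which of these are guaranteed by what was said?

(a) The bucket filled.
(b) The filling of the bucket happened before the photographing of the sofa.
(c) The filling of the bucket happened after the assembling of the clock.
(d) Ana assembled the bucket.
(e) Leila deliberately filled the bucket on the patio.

(a), (b), (e)

(a) Entailed — 'Leila filled the bucket' is causative; it entails the inchoative 'the bucket filled'.
(b) Entailed — the narrative places the filling before the photographing.
(c) Not entailed — the narrative places the filling before the assembling, not after.
(d) Not entailed — Ana assembled the clock, not the bucket; the bucket belongs to the filling event.
(e) Entailed — this follows by dropping conjuncts from the filling event's description.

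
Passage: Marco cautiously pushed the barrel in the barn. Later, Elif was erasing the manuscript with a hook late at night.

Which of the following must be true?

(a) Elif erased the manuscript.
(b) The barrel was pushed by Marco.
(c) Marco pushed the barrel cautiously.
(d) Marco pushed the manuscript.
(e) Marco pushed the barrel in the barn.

(a) Not entailed — 'was erasing' is progressive on an accomplishment; it does not entail the completed 'erased'.
(b) Entailed — every conjunct here is already in the original pushing event.
(c) Entailed — every conjunct here is already in the original pushing event.
(d) Not entailed — Marco pushed the barrel, not the manuscript; the manuscript belongs to the erasing event.
(e) Entailed — dropping 'cautiously' leaves a sub-description the original still satisfies.

(b), (c), (e)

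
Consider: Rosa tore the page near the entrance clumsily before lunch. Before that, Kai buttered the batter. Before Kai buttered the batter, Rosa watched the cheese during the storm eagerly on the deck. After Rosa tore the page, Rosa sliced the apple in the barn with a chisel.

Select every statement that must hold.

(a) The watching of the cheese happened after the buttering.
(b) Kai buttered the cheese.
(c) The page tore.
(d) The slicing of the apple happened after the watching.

(a) Not entailed — the narrative places the watching before the buttering, not after.
(b) Not entailed — Kai buttered the batter, not the cheese; the cheese belongs to the watching event.
(c) Entailed — 'Rosa tore the page' is causative; it entails the inchoative 'the page tore'.
(d) Entailed — the narrative places the watching before the slicing.

(c), (d)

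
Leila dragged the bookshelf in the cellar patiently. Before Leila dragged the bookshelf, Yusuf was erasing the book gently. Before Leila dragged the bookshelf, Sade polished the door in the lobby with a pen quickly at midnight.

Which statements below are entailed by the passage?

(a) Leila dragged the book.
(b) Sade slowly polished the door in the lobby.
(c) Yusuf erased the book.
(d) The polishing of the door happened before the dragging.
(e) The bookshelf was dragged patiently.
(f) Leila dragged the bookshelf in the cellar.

(d), (e), (f)

(a) Not entailed — Leila dragged the bookshelf, not the book; the book belongs to the erasing event.
(b) Not entailed — 'slowly' adds a manner not in (and inconsistent with) the original.
(c) Not entailed — 'was erasing' is progressive on an accomplishment; it does not entail the completed 'erased'.
(d) Entailed — the narrative places the polishing before the dragging.
(e) Entailed — every conjunct here is already in the original dragging event.
(f) Entailed — the original entails any weakening of itself; this just drops 'patiently'.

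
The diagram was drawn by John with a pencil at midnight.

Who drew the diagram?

John

'John' marks the agent of the drawing event.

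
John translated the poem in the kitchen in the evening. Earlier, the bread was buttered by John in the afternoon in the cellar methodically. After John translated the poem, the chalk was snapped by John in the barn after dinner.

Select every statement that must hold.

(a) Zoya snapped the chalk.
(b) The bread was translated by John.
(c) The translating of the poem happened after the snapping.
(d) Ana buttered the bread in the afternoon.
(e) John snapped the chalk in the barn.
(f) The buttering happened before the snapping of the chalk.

(a) Not entailed — the passage has John snapping the chalk, not Zoya.
(b) Not entailed — John translated the poem, not the bread; the bread belongs to the buttering event.
(c) Not entailed — the narrative places the translating before the snapping, not after.
(d) Not entailed — the passage has John buttering the bread, not Ana.
(e) Entailed — the original entails any weakening of itself; this just drops 'after dinner'.
(f) Entailed — the narrative places the buttering before the snapping.

(e), (f)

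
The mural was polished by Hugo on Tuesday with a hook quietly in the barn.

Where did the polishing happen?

'in the barn' marks the location of the polishing event.

in the barn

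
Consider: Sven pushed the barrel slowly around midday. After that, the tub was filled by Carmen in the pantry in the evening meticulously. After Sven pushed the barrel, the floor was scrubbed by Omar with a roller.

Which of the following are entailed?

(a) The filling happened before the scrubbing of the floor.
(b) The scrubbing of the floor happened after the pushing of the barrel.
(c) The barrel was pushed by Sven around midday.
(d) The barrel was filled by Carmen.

(a) Not entailed — the narrative doesn't order the filling relative to the scrubbing.
(b) Entailed — the narrative places the pushing before the scrubbing.
(c) Entailed — dropping 'slowly' leaves a sub-description the original still satisfies.
(d) Not entailed — Carmen filled the tub, not the barrel; the barrel belongs to the pushing event.

(b), (c)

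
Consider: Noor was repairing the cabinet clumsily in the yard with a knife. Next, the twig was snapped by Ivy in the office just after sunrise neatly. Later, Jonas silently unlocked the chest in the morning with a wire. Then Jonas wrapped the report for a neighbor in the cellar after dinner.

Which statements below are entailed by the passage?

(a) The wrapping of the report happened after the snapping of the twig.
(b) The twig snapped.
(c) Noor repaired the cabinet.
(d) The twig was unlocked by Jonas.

(a), (b)

(a) Entailed — the narrative places the snapping before the wrapping.
(b) Entailed — 'Ivy snapped the twig' is causative; it entails the inchoative 'the twig snapped'.
(c) Not entailed — 'was repairing' is progressive on an accomplishment; it does not entail the completed 'repaired'.
(d) Not entailed — Jonas unlocked the chest, not the twig; the twig belongs to the snapping event.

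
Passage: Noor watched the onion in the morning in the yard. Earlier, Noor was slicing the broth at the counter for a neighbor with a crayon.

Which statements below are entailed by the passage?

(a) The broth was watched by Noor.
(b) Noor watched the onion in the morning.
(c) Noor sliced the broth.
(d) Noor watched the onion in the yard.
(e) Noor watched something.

(b), (d), (e)

(a) Not entailed — Noor watched the onion, not the broth; the broth belongs to the slicing event.
(b) Entailed — the original entails any weakening of itself; this just drops 'in the yard'.
(c) Not entailed — 'was slicing' is progressive on an accomplishment; it does not entail the completed 'sliced'.
(d) Entailed — every conjunct here is already in the original watching event.
(e) Entailed — every conjunct here is already in the original watching event.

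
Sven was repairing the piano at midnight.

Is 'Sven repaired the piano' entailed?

no

'was repairing' is progressive; for an accomplishment like 'repair the piano', it doesn't entail completion.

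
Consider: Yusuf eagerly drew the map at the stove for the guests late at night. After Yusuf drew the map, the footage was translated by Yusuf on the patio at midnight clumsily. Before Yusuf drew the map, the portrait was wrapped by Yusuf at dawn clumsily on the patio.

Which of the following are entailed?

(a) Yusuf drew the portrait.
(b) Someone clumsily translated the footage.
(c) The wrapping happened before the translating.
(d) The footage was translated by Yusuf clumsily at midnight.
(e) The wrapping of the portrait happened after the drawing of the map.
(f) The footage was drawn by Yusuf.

(a) Not entailed — Yusuf drew the map, not the portrait; the portrait belongs to the wrapping event.
(b) Entailed — the original entails any weakening of itself; this just drops 'on the patio', 'at midnight' and generalizes the agent.
(c) Entailed — the narrative places the wrapping before the translating.
(d) Entailed — every conjunct here is already in the original translating event.
(e) Not entailed — the narrative places the wrapping before the drawing, not after.
(f) Not entailed — Yusuf drew the map, not the footage; the footage belongs to the translating event.

(b), (c), (d)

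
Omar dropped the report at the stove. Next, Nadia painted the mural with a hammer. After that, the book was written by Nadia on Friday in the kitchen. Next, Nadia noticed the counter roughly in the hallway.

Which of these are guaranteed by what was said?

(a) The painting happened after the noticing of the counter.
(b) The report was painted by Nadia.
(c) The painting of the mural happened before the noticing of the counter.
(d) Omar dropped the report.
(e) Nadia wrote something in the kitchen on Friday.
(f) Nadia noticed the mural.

(c), (d), (e)

(a) Not entailed — the narrative places the painting before the noticing, not after.
(b) Not entailed — Nadia painted the mural, not the report; the report belongs to the dropping event.
(c) Entailed — the narrative places the painting before the noticing.
(d) Entailed — dropping 'at the stove' leaves a sub-description the original still satisfies.
(e) Entailed — generalizing the patient leaves a sub-description the original still satisfies.
(f) Not entailed — Nadia noticed the counter, not the mural; the mural belongs to the painting event.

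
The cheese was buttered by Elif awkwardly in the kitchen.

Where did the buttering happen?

'in the kitchen' marks the location of the buttering event.

in the kitchen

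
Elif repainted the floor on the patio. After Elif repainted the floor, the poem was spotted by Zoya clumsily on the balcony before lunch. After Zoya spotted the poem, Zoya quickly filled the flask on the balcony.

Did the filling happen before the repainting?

no

The narrative orders the repainting before the filling.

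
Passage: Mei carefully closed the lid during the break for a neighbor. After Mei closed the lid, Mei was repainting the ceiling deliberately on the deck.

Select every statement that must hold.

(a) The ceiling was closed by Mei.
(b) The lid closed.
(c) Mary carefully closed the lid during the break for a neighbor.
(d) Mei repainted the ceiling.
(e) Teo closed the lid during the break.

(a) Not entailed — Mei closed the lid, not the ceiling; the ceiling belongs to the repainting event.
(b) Entailed — 'Mei closed the lid' is causative; it entails the inchoative 'the lid closed'.
(c) Not entailed — the passage has Mei closing the lid, not Mary.
(d) Not entailed — 'was repainting' is progressive on an accomplishment; it does not entail the completed 'repainted'.
(e) Not entailed — the passage has Mei closing the lid, not Teo.

(b)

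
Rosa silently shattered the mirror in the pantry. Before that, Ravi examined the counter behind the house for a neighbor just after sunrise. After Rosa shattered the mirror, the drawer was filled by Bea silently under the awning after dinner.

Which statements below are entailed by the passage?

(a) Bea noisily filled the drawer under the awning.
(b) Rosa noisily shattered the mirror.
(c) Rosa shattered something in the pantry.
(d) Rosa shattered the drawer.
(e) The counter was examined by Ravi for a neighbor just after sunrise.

(c), (e)

(a) Not entailed — 'noisily' adds a manner not in (and inconsistent with) the original.
(b) Not entailed — 'noisily' adds a manner not in (and inconsistent with) the original.
(c) Entailed — dropping 'silently' and generalizing the patient leaves a sub-description the original still satisfies.
(d) Not entailed — Rosa shattered the mirror, not the drawer; the drawer belongs to the filling event.
(e) Entailed — every conjunct here is already in the original examining event.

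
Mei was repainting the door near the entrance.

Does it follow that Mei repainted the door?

no

'was repainting' is progressive; for an accomplishment like 'repaint the door', it doesn't entail completion.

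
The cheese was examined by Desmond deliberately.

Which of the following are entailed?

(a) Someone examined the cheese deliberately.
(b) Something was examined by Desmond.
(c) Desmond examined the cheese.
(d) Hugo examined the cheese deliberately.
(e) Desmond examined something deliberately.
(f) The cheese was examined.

(a), (b), (c), (e), (f)

(a) Entailed — every conjunct here is already in the original examining event.
(b) Entailed — every conjunct here is already in the original examining event.
(c) Entailed — this follows by dropping conjuncts from the examining event's description.
(d) Not entailed — the passage has Desmond examining the cheese, not Hugo.
(e) Entailed — generalizing the patient leaves a sub-description the original still satisfies.
(f) Entailed — dropping 'deliberately' and generalizing the agent leaves a sub-description the original still satisfies.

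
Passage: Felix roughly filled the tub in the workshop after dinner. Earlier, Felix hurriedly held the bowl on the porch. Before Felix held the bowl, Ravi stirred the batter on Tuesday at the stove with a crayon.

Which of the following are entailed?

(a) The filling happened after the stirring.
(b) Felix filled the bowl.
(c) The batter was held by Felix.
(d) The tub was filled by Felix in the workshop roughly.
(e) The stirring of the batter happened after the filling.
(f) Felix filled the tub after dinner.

(a) Entailed — the narrative places the stirring before the filling.
(b) Not entailed — Felix filled the tub, not the bowl; the bowl belongs to the holding event.
(c) Not entailed — Felix held the bowl, not the batter; the batter belongs to the stirring event.
(d) Entailed — dropping 'after dinner' leaves a sub-description the original still satisfies.
(e) Not entailed — the narrative places the stirring before the filling, not after.
(f) Entailed — dropping 'in the workshop', 'roughly' leaves a sub-description the original still satisfies.

(a), (d), (f)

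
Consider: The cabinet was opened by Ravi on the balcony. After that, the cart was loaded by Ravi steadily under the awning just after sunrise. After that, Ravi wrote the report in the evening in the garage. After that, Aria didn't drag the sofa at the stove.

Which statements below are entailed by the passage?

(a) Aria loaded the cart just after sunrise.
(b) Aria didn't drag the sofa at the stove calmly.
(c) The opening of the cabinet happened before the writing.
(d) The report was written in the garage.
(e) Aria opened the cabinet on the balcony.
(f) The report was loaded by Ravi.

(a) Not entailed — the passage has Ravi loading the cart, not Aria.
(b) Entailed — under negation, adding a further restriction is entailed: if no such dragging event occurred, none occurred calmly either.
(c) Entailed — the narrative places the opening before the writing.
(d) Entailed — this follows by dropping conjuncts from the writing event's description.
(e) Not entailed — the passage has Ravi opening the cabinet, not Aria.
(f) Not entailed — Ravi loaded the cart, not the report; the report belongs to the writing event.

(b), (c), (d)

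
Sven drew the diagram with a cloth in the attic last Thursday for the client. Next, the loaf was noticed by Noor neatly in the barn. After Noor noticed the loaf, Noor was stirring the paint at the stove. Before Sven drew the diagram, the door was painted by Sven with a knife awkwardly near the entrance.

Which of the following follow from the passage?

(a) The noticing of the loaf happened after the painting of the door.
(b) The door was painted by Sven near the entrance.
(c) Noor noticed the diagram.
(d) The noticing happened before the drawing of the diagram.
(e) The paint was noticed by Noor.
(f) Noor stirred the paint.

(a) Entailed — the narrative places the painting before the noticing.
(b) Entailed — dropping 'with a knife', 'awkwardly' leaves a sub-description the original still satisfies.
(c) Not entailed — Noor noticed the loaf, not the diagram; the diagram belongs to the drawing event.
(d) Not entailed — the narrative places the drawing before the noticing, not after.
(e) Not entailed — Noor noticed the loaf, not the paint; the paint belongs to the stirring event.
(f) Entailed — 'stir' is an activity; 'was stirring' entails that some stirring happened, so 'stirred' holds.

(a), (b), (f)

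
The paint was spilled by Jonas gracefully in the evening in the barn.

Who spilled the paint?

Jonas

'Jonas' marks the agent of the spilling event.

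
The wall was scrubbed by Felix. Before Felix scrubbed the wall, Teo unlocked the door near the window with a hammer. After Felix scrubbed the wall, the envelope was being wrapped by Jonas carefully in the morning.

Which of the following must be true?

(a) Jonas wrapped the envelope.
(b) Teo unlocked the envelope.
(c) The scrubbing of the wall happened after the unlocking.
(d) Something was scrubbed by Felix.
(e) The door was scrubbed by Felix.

(a) Not entailed — 'was wrapping' is progressive on an accomplishment; it does not entail the completed 'wrapped'.
(b) Not entailed — Teo unlocked the door, not the envelope; the envelope belongs to the wrapping event.
(c) Entailed — the narrative places the unlocking before the scrubbing.
(d) Entailed — the original entails any weakening of itself; this just generalizes the patient.
(e) Not entailed — Felix scrubbed the wall, not the door; the door belongs to the unlocking event.

(c), (d)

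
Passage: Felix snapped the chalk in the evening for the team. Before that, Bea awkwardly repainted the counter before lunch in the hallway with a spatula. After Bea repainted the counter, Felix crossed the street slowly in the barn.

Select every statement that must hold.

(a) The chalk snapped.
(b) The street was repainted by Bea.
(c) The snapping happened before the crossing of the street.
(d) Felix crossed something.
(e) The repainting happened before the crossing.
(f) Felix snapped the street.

(a), (d), (e)

(a) Entailed — 'Felix snapped the chalk' is causative; it entails the inchoative 'the chalk snapped'.
(b) Not entailed — Bea repainted the counter, not the street; the street belongs to the crossing event.
(c) Not entailed — the narrative doesn't order the snapping relative to the crossing.
(d) Entailed — dropping 'in the barn', 'slowly' and generalizing the patient leaves a sub-description the original still satisfies.
(e) Entailed — the narrative places the repainting before the crossing.
(f) Not entailed — Felix snapped the chalk, not the street; the street belongs to the crossing event.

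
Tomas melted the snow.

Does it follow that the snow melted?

'Tomas melted the snow' is the causative; it entails the inchoative 'the snow melted'.

yes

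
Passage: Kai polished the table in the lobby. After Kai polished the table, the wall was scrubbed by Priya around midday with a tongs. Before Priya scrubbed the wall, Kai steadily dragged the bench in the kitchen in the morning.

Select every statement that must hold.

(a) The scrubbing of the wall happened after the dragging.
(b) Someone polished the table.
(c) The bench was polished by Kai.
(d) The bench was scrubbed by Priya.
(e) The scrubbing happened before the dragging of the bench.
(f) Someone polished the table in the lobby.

(a), (b), (f)

(a) Entailed — the narrative places the dragging before the scrubbing.
(b) Entailed — every conjunct here is already in the original polishing event.
(c) Not entailed — Kai polished the table, not the bench; the bench belongs to the dragging event.
(d) Not entailed — Priya scrubbed the wall, not the bench; the bench belongs to the dragging event.
(e) Not entailed — the narrative places the dragging before the scrubbing, not after.
(f) Entailed — the original entails any weakening of itself; this just generalizes the agent.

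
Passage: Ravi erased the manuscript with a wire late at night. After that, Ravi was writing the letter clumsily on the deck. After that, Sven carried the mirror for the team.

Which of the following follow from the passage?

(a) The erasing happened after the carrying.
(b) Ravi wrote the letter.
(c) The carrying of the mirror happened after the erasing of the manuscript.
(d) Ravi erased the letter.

(a) Not entailed — the narrative places the erasing before the carrying, not after.
(b) Not entailed — 'was writing' is progressive on an accomplishment; it does not entail the completed 'wrote'.
(c) Entailed — the narrative places the erasing before the carrying.
(d) Not entailed — Ravi erased the manuscript, not the letter; the letter belongs to the writing event.

(c)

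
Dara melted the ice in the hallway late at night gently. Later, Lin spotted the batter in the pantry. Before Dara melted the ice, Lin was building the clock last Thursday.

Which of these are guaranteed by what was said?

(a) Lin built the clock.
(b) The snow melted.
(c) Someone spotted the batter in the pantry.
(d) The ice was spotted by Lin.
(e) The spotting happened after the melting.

(a) Not entailed — 'was building' is progressive on an accomplishment; it does not entail the completed 'built'.
(b) Not entailed — the ice is what melted, not the snow.
(c) Entailed — the original entails any weakening of itself; this just generalizes the agent.
(d) Not entailed — Lin spotted the batter, not the ice; the ice belongs to the melting event.
(e) Entailed — the narrative places the melting before the spotting.

(c), (e)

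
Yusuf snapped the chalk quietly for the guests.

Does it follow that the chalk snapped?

'Yusuf snapped the chalk' is the causative; it entails the inchoative 'the chalk snapped'.

yes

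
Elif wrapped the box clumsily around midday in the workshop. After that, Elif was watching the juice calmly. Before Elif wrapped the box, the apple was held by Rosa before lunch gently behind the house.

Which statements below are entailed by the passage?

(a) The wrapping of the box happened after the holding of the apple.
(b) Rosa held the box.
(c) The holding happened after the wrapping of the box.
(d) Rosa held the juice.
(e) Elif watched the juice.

(a) Entailed — the narrative places the holding before the wrapping.
(b) Not entailed — Rosa held the apple, not the box; the box belongs to the wrapping event.
(c) Not entailed — the narrative places the holding before the wrapping, not after.
(d) Not entailed — Rosa held the apple, not the juice; the juice belongs to the watching event.
(e) Entailed — 'watch' is an activity; 'was watching' entails that some watching happened, so 'watched' holds.

(a), (e)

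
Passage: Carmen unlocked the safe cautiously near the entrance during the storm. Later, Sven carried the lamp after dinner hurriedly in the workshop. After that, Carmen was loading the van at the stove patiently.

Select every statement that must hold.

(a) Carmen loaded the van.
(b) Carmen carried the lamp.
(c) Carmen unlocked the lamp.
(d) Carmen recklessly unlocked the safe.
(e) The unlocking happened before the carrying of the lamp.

(e)

(a) Not entailed — 'was loading' is progressive on an accomplishment; it does not entail the completed 'loaded'.
(b) Not entailed — the passage has Sven carrying the lamp, not Carmen.
(c) Not entailed — Carmen unlocked the safe, not the lamp; the lamp belongs to the carrying event.
(d) Not entailed — 'recklessly' adds a manner not in (and inconsistent with) the original.
(e) Entailed — the narrative places the unlocking before the carrying.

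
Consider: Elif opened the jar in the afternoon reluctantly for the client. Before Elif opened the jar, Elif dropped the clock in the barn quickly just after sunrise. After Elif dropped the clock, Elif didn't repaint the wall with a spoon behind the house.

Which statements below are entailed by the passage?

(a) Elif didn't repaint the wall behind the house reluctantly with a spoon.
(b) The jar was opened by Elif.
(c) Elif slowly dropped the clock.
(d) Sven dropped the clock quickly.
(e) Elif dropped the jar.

(a), (b)

(a) Entailed — under negation, adding a further restriction is entailed: if no such repainting event occurred, none occurred reluctantly either.
(b) Entailed — every conjunct here is already in the original opening event.
(c) Not entailed — 'slowly' adds a manner not in (and inconsistent with) the original.
(d) Not entailed — the passage has Elif dropping the clock, not Sven.
(e) Not entailed — Elif dropped the clock, not the jar; the jar belongs to the opening event.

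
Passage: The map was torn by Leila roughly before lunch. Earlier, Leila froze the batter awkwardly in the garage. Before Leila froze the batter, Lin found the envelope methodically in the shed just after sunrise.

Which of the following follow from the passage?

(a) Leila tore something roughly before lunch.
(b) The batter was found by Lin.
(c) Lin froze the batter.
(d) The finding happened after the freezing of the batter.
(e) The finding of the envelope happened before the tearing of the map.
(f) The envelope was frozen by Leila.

(a) Entailed — the original entails any weakening of itself; this just generalizes the patient.
(b) Not entailed — Lin found the envelope, not the batter; the batter belongs to the freezing event.
(c) Not entailed — the passage has Leila freezing the batter, not Lin.
(d) Not entailed — the narrative places the finding before the freezing, not after.
(e) Entailed — the narrative places the finding before the tearing.
(f) Not entailed — Leila froze the batter, not the envelope; the envelope belongs to the finding event.

(a), (e)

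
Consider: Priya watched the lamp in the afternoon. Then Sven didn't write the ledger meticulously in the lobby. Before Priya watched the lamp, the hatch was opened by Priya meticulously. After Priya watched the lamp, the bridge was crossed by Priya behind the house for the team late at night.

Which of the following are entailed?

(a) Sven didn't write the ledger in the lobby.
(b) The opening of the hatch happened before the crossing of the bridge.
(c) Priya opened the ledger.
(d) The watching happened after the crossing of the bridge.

(a) Not entailed — dropping 'meticulously' under negation is not valid — the original leaves open that Sven wrote the ledger some other way.
(b) Entailed — the narrative places the opening before the crossing.
(c) Not entailed — Priya opened the hatch, not the ledger; the ledger belongs to the writing event.
(d) Not entailed — the narrative places the watching before the crossing, not after.

(b)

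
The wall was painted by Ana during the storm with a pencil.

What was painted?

the wall

'the wall' marks the patient of the painting event.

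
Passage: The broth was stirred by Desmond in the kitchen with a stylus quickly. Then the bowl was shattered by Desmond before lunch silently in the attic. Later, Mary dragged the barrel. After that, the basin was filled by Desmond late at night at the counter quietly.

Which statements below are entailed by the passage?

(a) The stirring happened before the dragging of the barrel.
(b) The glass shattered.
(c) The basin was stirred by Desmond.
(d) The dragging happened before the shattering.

(a)

(a) Entailed — the narrative places the stirring before the dragging.
(b) Not entailed — the bowl is what shattered, not the glass.
(c) Not entailed — Desmond stirred the broth, not the basin; the basin belongs to the filling event.
(d) Not entailed — the narrative places the shattering before the dragging, not after.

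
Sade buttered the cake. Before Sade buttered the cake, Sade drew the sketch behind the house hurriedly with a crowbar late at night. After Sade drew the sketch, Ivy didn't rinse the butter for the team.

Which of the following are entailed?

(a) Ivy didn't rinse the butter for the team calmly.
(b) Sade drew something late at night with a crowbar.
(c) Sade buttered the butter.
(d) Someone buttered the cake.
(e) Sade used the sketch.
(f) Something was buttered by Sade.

(a) Entailed — under negation, adding a further restriction is entailed: if no such rinsing event occurred, none occurred calmly either.
(b) Entailed — this follows by dropping conjuncts from the drawing event's description.
(c) Not entailed — Sade buttered the cake, not the butter; the butter belongs to the rinsing event.
(d) Entailed — every conjunct here is already in the original buttering event.
(e) Not entailed — the sketch is the patient, not an instrument — Sade used a crowbar.
(f) Entailed — this follows by dropping conjuncts from the buttering event's description.

(a), (b), (d), (f)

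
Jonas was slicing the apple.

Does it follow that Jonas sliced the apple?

'was slicing' is progressive; for an accomplishment like 'slice the apple', it doesn't entail completion.

no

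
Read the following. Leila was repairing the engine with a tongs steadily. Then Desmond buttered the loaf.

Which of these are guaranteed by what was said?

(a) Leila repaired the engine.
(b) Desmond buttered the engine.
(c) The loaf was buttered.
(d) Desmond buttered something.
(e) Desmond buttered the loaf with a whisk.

(a) Not entailed — 'was repairing' is progressive on an accomplishment; it does not entail the completed 'repaired'.
(b) Not entailed — Desmond buttered the loaf, not the engine; the engine belongs to the repairing event.
(c) Entailed — the original entails any weakening of itself; this just generalizes the agent.
(d) Entailed — this follows by dropping conjuncts from the buttering event's description.
(e) Not entailed — 'with a whisk' adds information not in the original event.

(c), (d)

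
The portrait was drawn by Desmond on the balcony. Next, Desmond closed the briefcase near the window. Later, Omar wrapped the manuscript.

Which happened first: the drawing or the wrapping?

The connectives place the drawing before the wrapping.

the drawing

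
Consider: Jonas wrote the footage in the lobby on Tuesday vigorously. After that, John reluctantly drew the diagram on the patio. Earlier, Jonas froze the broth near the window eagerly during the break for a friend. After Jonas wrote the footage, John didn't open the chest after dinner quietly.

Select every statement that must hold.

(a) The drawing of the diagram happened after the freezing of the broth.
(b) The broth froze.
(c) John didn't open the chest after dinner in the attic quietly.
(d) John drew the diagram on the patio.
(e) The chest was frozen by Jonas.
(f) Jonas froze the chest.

(a) Entailed — the narrative places the freezing before the drawing.
(b) Entailed — 'Jonas froze the broth' is causative; it entails the inchoative 'the broth froze'.
(c) Entailed — under negation, adding a further restriction is entailed: if no such opening event occurred, none occurred in the attic either.
(d) Entailed — dropping 'reluctantly' leaves a sub-description the original still satisfies.
(e) Not entailed — Jonas froze the broth, not the chest; the chest belongs to the opening event.
(f) Not entailed — Jonas froze the broth, not the chest; the chest belongs to the opening event.

(a), (b), (c), (d)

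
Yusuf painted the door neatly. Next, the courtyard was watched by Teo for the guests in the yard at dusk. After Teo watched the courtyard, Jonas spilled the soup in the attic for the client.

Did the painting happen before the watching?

yes

The narrative orders the painting before the watching.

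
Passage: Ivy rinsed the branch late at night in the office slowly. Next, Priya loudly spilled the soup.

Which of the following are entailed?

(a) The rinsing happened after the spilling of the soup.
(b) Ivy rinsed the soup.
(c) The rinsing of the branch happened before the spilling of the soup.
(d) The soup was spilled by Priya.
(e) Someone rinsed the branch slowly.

(c), (d), (e)

(a) Not entailed — the narrative places the rinsing before the spilling, not after.
(b) Not entailed — Ivy rinsed the branch, not the soup; the soup belongs to the spilling event.
(c) Entailed — the narrative places the rinsing before the spilling.
(d) Entailed — every conjunct here is already in the original spilling event.
(e) Entailed — this follows by dropping conjuncts from the rinsing event's description.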